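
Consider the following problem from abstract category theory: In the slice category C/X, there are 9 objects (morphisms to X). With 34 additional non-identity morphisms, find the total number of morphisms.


In the slice category C/X, objects are morphisms to X.
Identity morphisms: 9 (one per object of C/X).
Non-identity morphisms: 34.
Total = 9 + 34 = 43

43


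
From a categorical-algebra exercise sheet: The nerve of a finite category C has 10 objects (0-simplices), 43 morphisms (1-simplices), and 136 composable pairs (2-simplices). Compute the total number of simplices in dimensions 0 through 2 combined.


The 2-skeleton of the nerve N(C) consists of simplices in dimensions 0, 1, 2:
  |N(C)_0| = 10 (objects)
  |N(C)_1| = 43 (morphisms)
  |N(C)_2| = 136 (composable pairs)
Total = 10 + 43 + 136 = 189

189


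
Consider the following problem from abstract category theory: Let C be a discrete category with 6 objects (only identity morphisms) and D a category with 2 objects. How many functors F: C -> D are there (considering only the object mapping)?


A functor from a discrete category C to D is determined by
where each object maps. Each of the 6 objects of C can map
to any of the 2 objects of D independently.
Number of functors = 2^6 = 64

64


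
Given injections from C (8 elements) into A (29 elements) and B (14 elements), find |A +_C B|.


The pushout A +_C B identifies the images of C in A and B.
|A +_C B| = |A| + |B| - |C| (for injections).
= 29 + 14 - 8 = 35

35


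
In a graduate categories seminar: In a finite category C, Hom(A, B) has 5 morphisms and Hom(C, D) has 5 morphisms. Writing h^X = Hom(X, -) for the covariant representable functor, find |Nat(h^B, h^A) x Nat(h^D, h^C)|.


By the Yoneda lemma, Nat(h^B, h^A) is isomorphic to Hom(A, B),
so |Nat(h^B, h^A)| = |Hom(A, B)| and |Nat(h^D, h^C)| = |Hom(C, D)|.
|Hom(A, B)| = 5, |Hom(C, D)| = 5.
|Nat(h^B, h^A) x Nat(h^D, h^C)| = 5 * 5 = 25

25


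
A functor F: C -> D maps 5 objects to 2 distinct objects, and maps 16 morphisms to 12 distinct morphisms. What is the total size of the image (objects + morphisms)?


The image of F consists of distinct objects and distinct morphisms.
|Im(F)| on objects = 2
|Im(F)| on morphisms = 12
Total image cardinality = 2 + 12 = 14

14


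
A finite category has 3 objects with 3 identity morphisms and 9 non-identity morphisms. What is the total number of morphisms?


Each object has an identity morphism, giving 3 identities.
Adding the 9 non-identity morphisms:
Total = 3 + 9 = 12

12


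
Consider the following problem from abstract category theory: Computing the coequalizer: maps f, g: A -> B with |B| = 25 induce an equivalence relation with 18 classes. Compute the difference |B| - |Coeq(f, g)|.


The coequalizer Coeq(f, g) = B / ~ has one element per equivalence class.
|B| = 25, |Coeq(f, g)| = 18.
|B| - |Coeq(f, g)| = 25 - 18 = 7.

7


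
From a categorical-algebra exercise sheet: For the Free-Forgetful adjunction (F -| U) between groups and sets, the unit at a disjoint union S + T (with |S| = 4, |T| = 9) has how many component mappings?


The unit eta_X: X -> U(F(X)) of the Free-Forgetful adjunction
maps each element of X to a generator of F(X). For X = S + T (disjoint
union in Set), |S + T| = |S| + |T|.
Total mappings = 4 + 9 = 13.

13


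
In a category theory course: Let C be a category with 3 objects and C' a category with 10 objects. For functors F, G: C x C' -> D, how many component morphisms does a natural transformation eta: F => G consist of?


A natural transformation eta: F => G assigns one component morphism per
object of the domain category.
The domain is the product category C x C', so
|Ob(C x C')| = |Ob(C)| * |Ob(C')| = 3 * 10 = 30.
Therefore eta has 30 component morphisms.

30


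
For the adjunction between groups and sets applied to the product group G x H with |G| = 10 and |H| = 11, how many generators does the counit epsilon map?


The counit epsilon_K: F(U(K)) -> K of the Free-Forgetful adjunction
maps |K| generators of F(U(K)) into K. For K = G x H (the product group),
|G x H| = |G| * |H|.
Total generators mapped = 10 * 11 = 110.

110


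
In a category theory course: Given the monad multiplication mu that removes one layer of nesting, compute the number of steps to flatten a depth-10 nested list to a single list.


Each application of mu: T^2 -> T removes one layer of nesting.
Starting at depth 10 (i.e., T^10(X)), we need to reach T(X).
Number of mu applications = 10 - 1 = 9

9


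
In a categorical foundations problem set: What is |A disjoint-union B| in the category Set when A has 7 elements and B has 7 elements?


In Set, the coproduct A + B is the disjoint union.
|A + B| = |A| + |B| = 7 + 7 = 14

14


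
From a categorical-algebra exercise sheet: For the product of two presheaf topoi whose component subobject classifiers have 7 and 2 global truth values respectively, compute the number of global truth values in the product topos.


In a product of presheaf topoi E_1 x E_2, the subobject classifier
is Omega = Omega_1 x Omega_2 (componentwise), so
|Omega(top)| = |Omega_1(top_1)| * |Omega_2(top_2)|.
= 7 * 2 = 14.

14


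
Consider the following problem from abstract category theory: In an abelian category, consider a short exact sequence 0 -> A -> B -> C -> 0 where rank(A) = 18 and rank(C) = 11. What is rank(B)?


For a short exact sequence 0 -> A -> B -> C -> 0,
rank is additive: rank(B) = rank(A) + rank(C).
rank(B) = 18 + 11 = 29

29


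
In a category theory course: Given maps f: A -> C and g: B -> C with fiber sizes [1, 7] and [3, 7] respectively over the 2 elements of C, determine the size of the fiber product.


The pullback A x_C B consists of pairs (a, b) with f(a) = g(b).
For each element c in C, the fiber product has |f^-1(c)| * |g^-1(c)| elements.
Summing over C: 1 * 3 + 7 * 7
= 3 + 49 = 52

52


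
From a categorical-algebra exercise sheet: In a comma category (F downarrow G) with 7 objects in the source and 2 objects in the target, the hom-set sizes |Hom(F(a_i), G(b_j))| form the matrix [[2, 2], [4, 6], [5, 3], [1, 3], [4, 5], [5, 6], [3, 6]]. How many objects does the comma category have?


Objects of (F downarrow G) are triples (a, b, h: F(a)->G(b)).
The count equals the sum of all entries in the hom-matrix.
sum(row 0) = 4
sum(row 1) = 10
sum(row 2) = 8
sum(row 3) = 4
sum(row 4) = 9
sum(row 5) = 11
sum(row 6) = 9
Grand total = 55

55


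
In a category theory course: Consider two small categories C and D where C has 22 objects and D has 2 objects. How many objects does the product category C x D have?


The product category C x D has objects that are pairs (c, d).
Number of pairs = |Ob(C)| * |Ob(D)| = 22 * 2 = 44

44


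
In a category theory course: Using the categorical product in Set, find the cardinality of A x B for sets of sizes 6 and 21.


In Set, the product A x B is the Cartesian product.
By the universal property, |A x B| = |A| * |B|.
|A x B| = 6 * 21 = 126

126


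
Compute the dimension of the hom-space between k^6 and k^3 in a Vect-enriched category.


In Vect-enriched categories, Hom(k^n, k^m) is the space of m x n matrices.
dim(Hom(k^6, k^3)) = 3 * 6 = 18

18


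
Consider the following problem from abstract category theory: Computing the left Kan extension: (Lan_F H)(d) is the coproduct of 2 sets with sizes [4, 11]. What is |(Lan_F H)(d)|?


Pointwise, the left Kan extension (Lan_F H)(d) is the colimit, indexed
by the comma category (F downarrow d), of H composed with the
projection (F downarrow d) -> C. Here that colimit is given
as a coproduct (disjoint union) of sets, so its cardinality is the
sum of the sizes of the summands.
Coproduct of sets with sizes: 4 + 11
= 15

15


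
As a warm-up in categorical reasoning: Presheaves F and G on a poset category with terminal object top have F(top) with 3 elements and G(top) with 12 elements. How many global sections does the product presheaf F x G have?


Global sections of a presheaf on a poset with terminal top satisfy
Gamma(H) ~ H(top). Presheaves admit pointwise products, so
(F x G)(top) = F(top) x G(top) (Cartesian product).
|Gamma(F x G)| = |F(top)| * |G(top)| = 3 * 12 = 36.

36


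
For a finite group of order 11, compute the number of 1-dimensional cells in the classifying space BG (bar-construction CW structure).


In the bar-construction CW model of BG, the n-cells are indexed by
n-tuples [g_1|...|g_n] of non-identity elements of G (degenerate
simplices with some g_i = e do not contribute cells), so there are
(|G| - 1)^n n-cells.
For dim = 1 with |G| = 11:
cells = (11 - 1)^1 = 10^1 = 10

10


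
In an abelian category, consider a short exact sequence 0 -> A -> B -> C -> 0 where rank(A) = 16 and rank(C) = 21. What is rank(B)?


For a short exact sequence 0 -> A -> B -> C -> 0,
rank is additive: rank(B) = rank(A) + rank(C).
rank(B) = 16 + 21 = 37

37


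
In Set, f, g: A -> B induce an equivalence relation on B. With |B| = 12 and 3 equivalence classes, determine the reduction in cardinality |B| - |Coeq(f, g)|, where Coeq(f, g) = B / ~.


The coequalizer Coeq(f, g) = B / ~ has one element per equivalence class.
|B| = 12, |Coeq(f, g)| = 3.
|B| - |Coeq(f, g)| = 12 - 3 = 9.

9


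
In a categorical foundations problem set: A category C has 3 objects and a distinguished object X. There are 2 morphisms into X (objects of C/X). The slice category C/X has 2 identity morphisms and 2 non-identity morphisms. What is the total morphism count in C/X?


In the slice category C/X, objects are morphisms to X.
Identity morphisms: 2 (one per object of C/X).
Non-identity morphisms: 2.
Total = 2 + 2 = 4

4


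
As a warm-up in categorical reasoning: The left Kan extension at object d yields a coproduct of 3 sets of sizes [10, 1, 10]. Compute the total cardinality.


Pointwise, the left Kan extension (Lan_F H)(d) is the colimit, indexed
by the comma category (F downarrow d), of H composed with the
projection (F downarrow d) -> C. Here that colimit is given
as a coproduct (disjoint union) of sets, so its cardinality is the
sum of the sizes of the summands.
Coproduct of sets with sizes: 10 + 1 + 10
= 21

21


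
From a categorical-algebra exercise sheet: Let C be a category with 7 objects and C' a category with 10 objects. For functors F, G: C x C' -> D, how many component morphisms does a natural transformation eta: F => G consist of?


A natural transformation eta: F => G assigns one component morphism per
object of the domain category.
The domain is the product category C x C', so
|Ob(C x C')| = |Ob(C)| * |Ob(C')| = 7 * 10 = 70.
Therefore eta has 70 component morphisms.

70


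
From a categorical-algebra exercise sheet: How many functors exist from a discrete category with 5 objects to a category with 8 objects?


A functor from a discrete category C to D is determined by
where each object maps. Each of the 5 objects of C can map
to any of the 8 objects of D independently.
Number of functors = 8^5 = 32768

32768


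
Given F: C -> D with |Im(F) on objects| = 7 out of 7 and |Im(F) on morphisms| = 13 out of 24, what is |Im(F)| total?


The image of F consists of distinct objects and distinct morphisms.
|Im(F)| on objects = 7
|Im(F)| on morphisms = 13
Total image cardinality = 7 + 13 = 20

20


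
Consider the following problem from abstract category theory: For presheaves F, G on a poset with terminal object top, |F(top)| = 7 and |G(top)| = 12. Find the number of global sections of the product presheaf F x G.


Global sections of a presheaf on a poset with terminal top satisfy
Gamma(H) ~ H(top). Presheaves admit pointwise products, so
(F x G)(top) = F(top) x G(top) (Cartesian product).
|Gamma(F x G)| = |F(top)| * |G(top)| = 7 * 12 = 84.

84


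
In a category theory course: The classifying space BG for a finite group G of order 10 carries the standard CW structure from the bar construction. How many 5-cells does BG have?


In the bar-construction CW model of BG, the n-cells are indexed by
n-tuples [g_1|...|g_n] of non-identity elements of G (degenerate
simplices with some g_i = e do not contribute cells), so there are
(|G| - 1)^n n-cells.
For dim = 5 with |G| = 10:
cells = (10 - 1)^5 = 9^5 = 59049

59049


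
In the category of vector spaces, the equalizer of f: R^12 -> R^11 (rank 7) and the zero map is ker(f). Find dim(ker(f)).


The equalizer of f and the zero map is ker(f).
By the rank-nullity theorem: dim(ker(f)) = dim(domain) - rank(f).
dim(ker(f)) = 12 - 7 = 5

5


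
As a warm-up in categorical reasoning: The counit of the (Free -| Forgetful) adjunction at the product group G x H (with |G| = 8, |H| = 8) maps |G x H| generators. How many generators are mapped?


The counit epsilon_K: F(U(K)) -> K of the Free-Forgetful adjunction
maps |K| generators of F(U(K)) into K. For K = G x H (the product group),
|G x H| = |G| * |H|.
Total generators mapped = 8 * 8 = 64.

64


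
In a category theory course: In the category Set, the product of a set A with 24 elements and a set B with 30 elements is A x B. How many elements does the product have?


In Set, the product A x B is the Cartesian product.
By the universal property, |A x B| = |A| * |B|.
|A x B| = 24 * 30 = 720

720


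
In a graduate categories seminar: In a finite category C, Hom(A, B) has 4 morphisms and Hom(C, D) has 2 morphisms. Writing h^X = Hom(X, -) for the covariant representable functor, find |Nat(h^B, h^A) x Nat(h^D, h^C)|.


By the Yoneda lemma, Nat(h^B, h^A) is isomorphic to Hom(A, B),
so |Nat(h^B, h^A)| = |Hom(A, B)| and |Nat(h^D, h^C)| = |Hom(C, D)|.
|Hom(A, B)| = 4, |Hom(C, D)| = 2.
|Nat(h^B, h^A) x Nat(h^D, h^C)| = 4 * 2 = 8

8


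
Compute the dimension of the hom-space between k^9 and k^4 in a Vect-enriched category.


In Vect-enriched categories, Hom(k^n, k^m) is the space of m x n matrices.
dim(Hom(k^9, k^4)) = 4 * 9 = 36

36


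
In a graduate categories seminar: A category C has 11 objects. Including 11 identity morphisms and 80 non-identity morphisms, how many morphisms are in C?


Each object has an identity morphism, giving 11 identities.
Adding the 80 non-identity morphisms:
Total = 11 + 80 = 91

91


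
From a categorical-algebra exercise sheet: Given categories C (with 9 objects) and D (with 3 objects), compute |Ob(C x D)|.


The product category C x D has objects that are pairs (c, d).
Number of pairs = |Ob(C)| * |Ob(D)| = 9 * 3 = 27

27


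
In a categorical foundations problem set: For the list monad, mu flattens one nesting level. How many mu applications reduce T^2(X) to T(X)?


Each application of mu: T^2 -> T removes one layer of nesting.
Starting at depth 2 (i.e., T^2(X)), we need to reach T(X).
Number of mu applications = 2 - 1 = 1

1


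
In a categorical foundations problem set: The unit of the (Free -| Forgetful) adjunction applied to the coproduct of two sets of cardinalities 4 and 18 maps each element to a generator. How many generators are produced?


The unit eta_X: X -> U(F(X)) of the Free-Forgetful adjunction
maps each element of X to a generator of F(X). For X = S + T (disjoint
union in Set), |S + T| = |S| + |T|.
Total mappings = 4 + 18 = 22.

22


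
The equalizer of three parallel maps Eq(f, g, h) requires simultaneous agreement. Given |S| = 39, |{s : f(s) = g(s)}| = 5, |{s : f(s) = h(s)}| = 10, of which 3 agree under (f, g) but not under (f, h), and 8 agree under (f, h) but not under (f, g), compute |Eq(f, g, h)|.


Eq(f, g, h) is the triple-agreement set: points in S where all three
maps take the same value. Using inclusion-exclusion on the pairwise data:
Pair (f, g) agrees on 5 points; pair (f, h) on 10 points.
Points agreeing under (f, g) but not (f, h) = 3; under (f, h) but not (f, g) = 8.
Triple-agreement = agreement-in-(f, g) minus points that agree under (f, g) but not (f, h):
|Eq(f, g, h)| = 5 - 3 = 2
(cross-check via (f, h): 10 - 8 = 2.)

2


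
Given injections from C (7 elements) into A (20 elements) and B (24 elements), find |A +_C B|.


The pushout A +_C B identifies the images of C in A and B.
|A +_C B| = |A| + |B| - |C| (for injections).
= 20 + 24 - 7 = 37

37


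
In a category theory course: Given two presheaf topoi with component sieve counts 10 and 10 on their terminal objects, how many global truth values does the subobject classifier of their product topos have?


In a product of presheaf topoi E_1 x E_2, the subobject classifier
is Omega = Omega_1 x Omega_2 (componentwise), so
|Omega(top)| = |Omega_1(top_1)| * |Omega_2(top_2)|.
= 10 * 10 = 100.

100


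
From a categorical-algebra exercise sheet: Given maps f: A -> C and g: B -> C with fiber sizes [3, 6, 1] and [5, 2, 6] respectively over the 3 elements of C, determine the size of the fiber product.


The pullback A x_C B consists of pairs (a, b) with f(a) = g(b).
For each element c in C, the fiber product has |f^-1(c)| * |g^-1(c)| elements.
Summing over C: 3 * 5 + 6 * 2 + 1 * 6
= 15 + 12 + 6 = 33

33


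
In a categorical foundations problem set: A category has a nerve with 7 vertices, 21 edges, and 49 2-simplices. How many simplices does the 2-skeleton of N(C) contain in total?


The 2-skeleton of the nerve N(C) consists of simplices in dimensions 0, 1, 2:
  |N(C)_0| = 7 (objects)
  |N(C)_1| = 21 (morphisms)
  |N(C)_2| = 49 (composable pairs)
Total = 7 + 21 + 49 = 77

77


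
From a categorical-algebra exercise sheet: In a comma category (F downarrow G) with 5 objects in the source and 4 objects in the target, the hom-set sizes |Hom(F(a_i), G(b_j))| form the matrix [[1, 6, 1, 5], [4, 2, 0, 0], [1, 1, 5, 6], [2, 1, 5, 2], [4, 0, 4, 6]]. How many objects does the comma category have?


Objects of (F downarrow G) are triples (a, b, h: F(a)->G(b)).
The count equals the sum of all entries in the hom-matrix.
sum(row 0) = 13
sum(row 1) = 6
sum(row 2) = 13
sum(row 3) = 10
sum(row 4) = 14
Grand total = 56

56


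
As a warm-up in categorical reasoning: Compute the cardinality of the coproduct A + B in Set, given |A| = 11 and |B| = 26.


In Set, the coproduct A + B is the disjoint union.
|A + B| = |A| + |B| = 11 + 26 = 37

37


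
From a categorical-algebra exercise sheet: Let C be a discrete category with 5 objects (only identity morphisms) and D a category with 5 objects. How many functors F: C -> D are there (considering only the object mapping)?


A functor from a discrete category C to D is determined by
where each object maps. Each of the 5 objects of C can map
to any of the 5 objects of D independently.
Number of functors = 5^5 = 3125

3125


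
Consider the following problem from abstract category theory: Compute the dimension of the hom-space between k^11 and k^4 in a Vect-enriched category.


In Vect-enriched categories, Hom(k^n, k^m) is the space of m x n matrices.
dim(Hom(k^11, k^4)) = 4 * 11 = 44

44


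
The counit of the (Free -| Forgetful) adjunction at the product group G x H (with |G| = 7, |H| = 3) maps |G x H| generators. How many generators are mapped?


The counit epsilon_K: F(U(K)) -> K of the Free-Forgetful adjunction
maps |K| generators of F(U(K)) into K. For K = G x H (the product group),
|G x H| = |G| * |H|.
Total generators mapped = 7 * 3 = 21.

21


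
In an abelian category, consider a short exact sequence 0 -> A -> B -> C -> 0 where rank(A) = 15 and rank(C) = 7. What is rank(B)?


For a short exact sequence 0 -> A -> B -> C -> 0,
rank is additive: rank(B) = rank(A) + rank(C).
rank(B) = 15 + 7 = 22

22


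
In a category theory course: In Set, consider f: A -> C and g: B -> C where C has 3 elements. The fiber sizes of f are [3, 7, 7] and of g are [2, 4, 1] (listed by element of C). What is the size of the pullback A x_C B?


The pullback A x_C B consists of pairs (a, b) with f(a) = g(b).
For each element c in C, the fiber product has |f^-1(c)| * |g^-1(c)| elements.
Summing over C: 3 * 2 + 7 * 4 + 7 * 1
= 6 + 28 + 7 = 41

41


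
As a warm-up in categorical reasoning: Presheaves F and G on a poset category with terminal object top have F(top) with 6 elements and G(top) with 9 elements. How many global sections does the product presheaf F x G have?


Global sections of a presheaf on a poset with terminal top satisfy
Gamma(H) ~ H(top). Presheaves admit pointwise products, so
(F x G)(top) = F(top) x G(top) (Cartesian product).
|Gamma(F x G)| = |F(top)| * |G(top)| = 6 * 9 = 54.

54


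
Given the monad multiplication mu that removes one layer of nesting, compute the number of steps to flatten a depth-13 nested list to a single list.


Each application of mu: T^2 -> T removes one layer of nesting.
Starting at depth 13 (i.e., T^13(X)), we need to reach T(X).
Number of mu applications = 13 - 1 = 12

12


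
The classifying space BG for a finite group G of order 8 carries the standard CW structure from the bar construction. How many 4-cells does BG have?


In the bar-construction CW model of BG, the n-cells are indexed by
n-tuples [g_1|...|g_n] of non-identity elements of G (degenerate
simplices with some g_i = e do not contribute cells), so there are
(|G| - 1)^n n-cells.
For dim = 4 with |G| = 8:
cells = (8 - 1)^4 = 7^4 = 2401

2401


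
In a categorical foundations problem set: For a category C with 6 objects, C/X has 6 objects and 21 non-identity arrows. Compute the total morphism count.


In the slice category C/X, objects are morphisms to X.
Identity morphisms: 6 (one per object of C/X).
Non-identity morphisms: 21.
Total = 6 + 21 = 27

27


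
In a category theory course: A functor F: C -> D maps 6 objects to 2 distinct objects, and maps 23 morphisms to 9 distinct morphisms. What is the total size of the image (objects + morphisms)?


The image of F consists of distinct objects and distinct morphisms.
|Im(F)| on objects = 2
|Im(F)| on morphisms = 9
Total image cardinality = 2 + 9 = 11

11


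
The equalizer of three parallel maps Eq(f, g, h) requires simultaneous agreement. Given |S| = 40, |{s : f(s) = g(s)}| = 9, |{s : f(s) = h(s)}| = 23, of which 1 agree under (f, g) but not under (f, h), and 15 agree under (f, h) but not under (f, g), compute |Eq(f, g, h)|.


Eq(f, g, h) is the triple-agreement set: points in S where all three
maps take the same value. Using inclusion-exclusion on the pairwise data:
Pair (f, g) agrees on 9 points; pair (f, h) on 23 points.
Points agreeing under (f, g) but not (f, h) = 1; under (f, h) but not (f, g) = 15.
Triple-agreement = agreement-in-(f, g) minus points that agree under (f, g) but not (f, h):
|Eq(f, g, h)| = 9 - 1 = 8
(cross-check via (f, h): 23 - 15 = 8.)

8


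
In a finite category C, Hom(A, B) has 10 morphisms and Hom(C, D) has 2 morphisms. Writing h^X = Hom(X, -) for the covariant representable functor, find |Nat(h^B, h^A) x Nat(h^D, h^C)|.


By the Yoneda lemma, Nat(h^B, h^A) is isomorphic to Hom(A, B),
so |Nat(h^B, h^A)| = |Hom(A, B)| and |Nat(h^D, h^C)| = |Hom(C, D)|.
|Hom(A, B)| = 10, |Hom(C, D)| = 2.
|Nat(h^B, h^A) x Nat(h^D, h^C)| = 10 * 2 = 20

20


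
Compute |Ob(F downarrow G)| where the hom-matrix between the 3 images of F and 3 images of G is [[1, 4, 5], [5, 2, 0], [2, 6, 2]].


Objects of (F downarrow G) are triples (a, b, h: F(a)->G(b)).
The count equals the sum of all entries in the hom-matrix.
sum(row 0) = 10
sum(row 1) = 7
sum(row 2) = 10
Grand total = 27

27


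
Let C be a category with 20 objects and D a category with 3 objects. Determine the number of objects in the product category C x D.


The product category C x D has objects that are pairs (c, d).
Number of pairs = |Ob(C)| * |Ob(D)| = 20 * 3 = 60

60


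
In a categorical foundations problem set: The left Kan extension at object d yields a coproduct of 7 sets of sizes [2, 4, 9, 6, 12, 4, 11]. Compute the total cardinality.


Pointwise, the left Kan extension (Lan_F H)(d) is the colimit, indexed
by the comma category (F downarrow d), of H composed with the
projection (F downarrow d) -> C. Here that colimit is given
as a coproduct (disjoint union) of sets, so its cardinality is the
sum of the sizes of the summands.
Coproduct of sets with sizes: 2 + 4 + 9 + 6 + 12 + 4 + 11
= 48

48


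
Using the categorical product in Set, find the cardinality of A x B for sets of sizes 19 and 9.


In Set, the product A x B is the Cartesian product.
By the universal property, |A x B| = |A| * |B|.
|A x B| = 19 * 9 = 171

171


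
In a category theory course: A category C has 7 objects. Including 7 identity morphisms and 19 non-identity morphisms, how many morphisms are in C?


Each object has an identity morphism, giving 7 identities.
Adding the 19 non-identity morphisms:
Total = 7 + 19 = 26

26


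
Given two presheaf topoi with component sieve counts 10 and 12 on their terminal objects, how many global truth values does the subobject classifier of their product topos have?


In a product of presheaf topoi E_1 x E_2, the subobject classifier
is Omega = Omega_1 x Omega_2 (componentwise), so
|Omega(top)| = |Omega_1(top_1)| * |Omega_2(top_2)|.
= 10 * 12 = 120.

120


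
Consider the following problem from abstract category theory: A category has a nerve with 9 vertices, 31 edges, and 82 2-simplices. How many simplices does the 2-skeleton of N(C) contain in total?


The 2-skeleton of the nerve N(C) consists of simplices in dimensions 0, 1, 2:
  |N(C)_0| = 9 (objects)
  |N(C)_1| = 31 (morphisms)
  |N(C)_2| = 82 (composable pairs)
Total = 9 + 31 + 82 = 122

122


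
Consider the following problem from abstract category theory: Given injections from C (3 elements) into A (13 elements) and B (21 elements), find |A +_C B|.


The pushout A +_C B identifies the images of C in A and B.
|A +_C B| = |A| + |B| - |C| (for injections).
= 13 + 21 - 3 = 31

31


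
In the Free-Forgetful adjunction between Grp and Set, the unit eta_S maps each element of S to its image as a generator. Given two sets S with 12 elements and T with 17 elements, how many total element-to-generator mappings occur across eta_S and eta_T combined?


The unit eta_X: X -> U(F(X)) of the Free-Forgetful adjunction
maps each element of X to a generator of F(X). For X = S + T (disjoint
union in Set), |S + T| = |S| + |T|.
Total mappings = 12 + 17 = 29.

29


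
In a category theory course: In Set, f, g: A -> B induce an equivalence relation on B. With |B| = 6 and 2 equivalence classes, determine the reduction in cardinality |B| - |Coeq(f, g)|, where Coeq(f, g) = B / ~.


The coequalizer Coeq(f, g) = B / ~ has one element per equivalence class.
|B| = 6, |Coeq(f, g)| = 2.
|B| - |Coeq(f, g)| = 6 - 2 = 4.

4


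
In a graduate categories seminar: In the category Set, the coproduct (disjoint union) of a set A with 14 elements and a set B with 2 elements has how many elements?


In Set, the coproduct A + B is the disjoint union.
|A + B| = |A| + |B| = 14 + 2 = 16

16


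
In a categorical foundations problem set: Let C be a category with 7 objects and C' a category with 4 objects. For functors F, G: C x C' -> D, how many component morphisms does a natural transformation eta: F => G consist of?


A natural transformation eta: F => G assigns one component morphism per
object of the domain category.
The domain is the product category C x C', so
|Ob(C x C')| = |Ob(C)| * |Ob(C')| = 7 * 4 = 28.
Therefore eta has 28 component morphisms.

28


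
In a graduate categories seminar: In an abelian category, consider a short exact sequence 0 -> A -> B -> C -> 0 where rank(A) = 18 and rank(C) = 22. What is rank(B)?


For a short exact sequence 0 -> A -> B -> C -> 0,
rank is additive: rank(B) = rank(A) + rank(C).
rank(B) = 18 + 22 = 40

40


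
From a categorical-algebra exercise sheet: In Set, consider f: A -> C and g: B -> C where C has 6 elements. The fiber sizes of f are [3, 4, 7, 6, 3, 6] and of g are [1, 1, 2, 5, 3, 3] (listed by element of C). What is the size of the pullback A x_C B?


The pullback A x_C B consists of pairs (a, b) with f(a) = g(b).
For each element c in C, the fiber product has |f^-1(c)| * |g^-1(c)| elements.
Summing over C: 3 * 1 + 4 * 1 + 7 * 2 + 6 * 5 + 3 * 3 + 6 * 3
= 3 + 4 + 14 + 30 + 9 + 18 = 78

78


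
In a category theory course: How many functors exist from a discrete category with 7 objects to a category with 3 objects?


A functor from a discrete category C to D is determined by
where each object maps. Each of the 7 objects of C can map
to any of the 3 objects of D independently.
Number of functors = 3^7 = 2187

2187


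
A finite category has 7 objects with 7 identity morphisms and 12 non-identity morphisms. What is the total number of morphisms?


Each object has an identity morphism, giving 7 identities.
Adding the 12 non-identity morphisms:
Total = 7 + 12 = 19

19


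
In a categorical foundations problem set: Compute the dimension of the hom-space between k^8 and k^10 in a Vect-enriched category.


In Vect-enriched categories, Hom(k^n, k^m) is the space of m x n matrices.
dim(Hom(k^8, k^10)) = 10 * 8 = 80

80


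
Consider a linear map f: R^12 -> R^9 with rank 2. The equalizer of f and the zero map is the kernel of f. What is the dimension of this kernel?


The equalizer of f and the zero map is ker(f).
By the rank-nullity theorem: dim(ker(f)) = dim(domain) - rank(f).
dim(ker(f)) = 12 - 2 = 10

10


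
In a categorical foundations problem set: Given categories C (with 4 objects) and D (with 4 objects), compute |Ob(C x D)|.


The product category C x D has objects that are pairs (c, d).
Number of pairs = |Ob(C)| * |Ob(D)| = 4 * 4 = 16

16


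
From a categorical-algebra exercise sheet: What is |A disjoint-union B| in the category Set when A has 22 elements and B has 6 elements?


In Set, the coproduct A + B is the disjoint union.
|A + B| = |A| + |B| = 22 + 6 = 28

28


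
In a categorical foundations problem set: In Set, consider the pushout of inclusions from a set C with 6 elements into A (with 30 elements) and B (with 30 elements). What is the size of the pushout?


The pushout A +_C B identifies the images of C in A and B.
|A +_C B| = |A| + |B| - |C| (for injections).
= 30 + 30 - 6 = 54

54


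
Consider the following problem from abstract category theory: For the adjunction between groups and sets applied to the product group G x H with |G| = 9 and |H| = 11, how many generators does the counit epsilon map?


The counit epsilon_K: F(U(K)) -> K of the Free-Forgetful adjunction
maps |K| generators of F(U(K)) into K. For K = G x H (the product group),
|G x H| = |G| * |H|.
Total generators mapped = 9 * 11 = 99.

99


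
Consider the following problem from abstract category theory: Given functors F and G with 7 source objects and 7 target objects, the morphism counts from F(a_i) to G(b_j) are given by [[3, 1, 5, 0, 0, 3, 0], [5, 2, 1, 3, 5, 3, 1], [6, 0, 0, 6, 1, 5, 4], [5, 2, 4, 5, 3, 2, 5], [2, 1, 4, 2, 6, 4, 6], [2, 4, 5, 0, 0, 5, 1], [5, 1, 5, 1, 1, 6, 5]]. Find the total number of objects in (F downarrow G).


Objects of (F downarrow G) are triples (a, b, h: F(a)->G(b)).
The count equals the sum of all entries in the hom-matrix.
sum(row 0) = 12
sum(row 1) = 20
sum(row 2) = 22
sum(row 3) = 26
sum(row 4) = 25
sum(row 5) = 17
sum(row 6) = 24
Grand total = 146

146


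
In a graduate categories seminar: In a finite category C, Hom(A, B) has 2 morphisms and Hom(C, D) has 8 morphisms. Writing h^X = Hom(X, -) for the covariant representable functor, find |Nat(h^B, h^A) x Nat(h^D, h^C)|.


By the Yoneda lemma, Nat(h^B, h^A) is isomorphic to Hom(A, B),
so |Nat(h^B, h^A)| = |Hom(A, B)| and |Nat(h^D, h^C)| = |Hom(C, D)|.
|Hom(A, B)| = 2, |Hom(C, D)| = 8.
|Nat(h^B, h^A) x Nat(h^D, h^C)| = 2 * 8 = 16

16


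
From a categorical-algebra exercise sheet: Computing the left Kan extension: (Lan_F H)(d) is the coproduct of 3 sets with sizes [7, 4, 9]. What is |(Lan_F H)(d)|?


Pointwise, the left Kan extension (Lan_F H)(d) is the colimit, indexed
by the comma category (F downarrow d), of H composed with the
projection (F downarrow d) -> C. Here that colimit is given
as a coproduct (disjoint union) of sets, so its cardinality is the
sum of the sizes of the summands.
Coproduct of sets with sizes: 7 + 4 + 9
= 20

20


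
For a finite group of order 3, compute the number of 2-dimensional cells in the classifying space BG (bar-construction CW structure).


In the bar-construction CW model of BG, the n-cells are indexed by
n-tuples [g_1|...|g_n] of non-identity elements of G (degenerate
simplices with some g_i = e do not contribute cells), so there are
(|G| - 1)^n n-cells.
For dim = 2 with |G| = 3:
cells = (3 - 1)^2 = 2^2 = 4

4


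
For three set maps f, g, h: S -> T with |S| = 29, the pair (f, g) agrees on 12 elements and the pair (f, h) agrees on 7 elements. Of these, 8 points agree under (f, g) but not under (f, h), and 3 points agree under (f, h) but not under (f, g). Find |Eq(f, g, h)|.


Eq(f, g, h) is the triple-agreement set: points in S where all three
maps take the same value. Using inclusion-exclusion on the pairwise data:
Pair (f, g) agrees on 12 points; pair (f, h) on 7 points.
Points agreeing under (f, g) but not (f, h) = 8; under (f, h) but not (f, g) = 3.
Triple-agreement = agreement-in-(f, g) minus points that agree under (f, g) but not (f, h):
|Eq(f, g, h)| = 12 - 8 = 4
(cross-check via (f, h): 7 - 3 = 4.)

4


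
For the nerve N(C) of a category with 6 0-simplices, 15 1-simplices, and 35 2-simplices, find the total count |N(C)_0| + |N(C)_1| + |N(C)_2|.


The 2-skeleton of the nerve N(C) consists of simplices in dimensions 0, 1, 2:
  |N(C)_0| = 6 (objects)
  |N(C)_1| = 15 (morphisms)
  |N(C)_2| = 35 (composable pairs)
Total = 6 + 15 + 35 = 56

56


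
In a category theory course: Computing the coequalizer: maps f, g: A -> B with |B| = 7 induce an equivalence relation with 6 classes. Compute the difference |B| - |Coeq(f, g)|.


The coequalizer Coeq(f, g) = B / ~ has one element per equivalence class.
|B| = 7, |Coeq(f, g)| = 6.
|B| - |Coeq(f, g)| = 7 - 6 = 1.

1


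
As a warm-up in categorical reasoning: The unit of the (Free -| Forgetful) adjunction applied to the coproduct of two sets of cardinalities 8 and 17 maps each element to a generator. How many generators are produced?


The unit eta_X: X -> U(F(X)) of the Free-Forgetful adjunction
maps each element of X to a generator of F(X). For X = S + T (disjoint
union in Set), |S + T| = |S| + |T|.
Total mappings = 8 + 17 = 25.

25


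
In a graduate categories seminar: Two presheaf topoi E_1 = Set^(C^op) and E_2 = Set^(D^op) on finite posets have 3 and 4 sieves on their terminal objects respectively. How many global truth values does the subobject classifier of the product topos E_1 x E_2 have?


In a product of presheaf topoi E_1 x E_2, the subobject classifier
is Omega = Omega_1 x Omega_2 (componentwise), so
|Omega(top)| = |Omega_1(top_1)| * |Omega_2(top_2)|.
= 3 * 4 = 12.

12


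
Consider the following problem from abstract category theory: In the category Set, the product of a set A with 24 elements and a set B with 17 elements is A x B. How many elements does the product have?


In Set, the product A x B is the Cartesian product.
By the universal property, |A x B| = |A| * |B|.
|A x B| = 24 * 17 = 408

408


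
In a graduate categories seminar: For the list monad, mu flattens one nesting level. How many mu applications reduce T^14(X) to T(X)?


Each application of mu: T^2 -> T removes one layer of nesting.
Starting at depth 14 (i.e., T^14(X)), we need to reach T(X).
Number of mu applications = 14 - 1 = 13

13


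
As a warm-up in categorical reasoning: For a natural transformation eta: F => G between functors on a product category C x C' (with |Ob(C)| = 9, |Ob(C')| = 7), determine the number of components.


A natural transformation eta: F => G assigns one component morphism per
object of the domain category.
The domain is the product category C x C', so
|Ob(C x C')| = |Ob(C)| * |Ob(C')| = 9 * 7 = 63.
Therefore eta has 63 component morphisms.

63


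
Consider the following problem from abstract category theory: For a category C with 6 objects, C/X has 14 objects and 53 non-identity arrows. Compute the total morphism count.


In the slice category C/X, objects are morphisms to X.
Identity morphisms: 14 (one per object of C/X).
Non-identity morphisms: 53.
Total = 14 + 53 = 67

67


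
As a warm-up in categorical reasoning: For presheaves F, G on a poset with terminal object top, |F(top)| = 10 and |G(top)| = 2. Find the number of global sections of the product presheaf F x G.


Global sections of a presheaf on a poset with terminal top satisfy
Gamma(H) ~ H(top). Presheaves admit pointwise products, so
(F x G)(top) = F(top) x G(top) (Cartesian product).
|Gamma(F x G)| = |F(top)| * |G(top)| = 10 * 2 = 20.

20


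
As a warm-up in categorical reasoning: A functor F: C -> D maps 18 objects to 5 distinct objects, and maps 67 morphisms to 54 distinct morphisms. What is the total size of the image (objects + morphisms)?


The image of F consists of distinct objects and distinct morphisms.
|Im(F)| on objects = 5
|Im(F)| on morphisms = 54
Total image cardinality = 5 + 54 = 59

59


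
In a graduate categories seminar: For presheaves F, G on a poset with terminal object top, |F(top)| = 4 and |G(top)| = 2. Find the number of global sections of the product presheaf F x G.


Global sections of a presheaf on a poset with terminal top satisfy
Gamma(H) ~ H(top). Presheaves admit pointwise products, so
(F x G)(top) = F(top) x G(top) (Cartesian product).
|Gamma(F x G)| = |F(top)| * |G(top)| = 4 * 2 = 8.

8


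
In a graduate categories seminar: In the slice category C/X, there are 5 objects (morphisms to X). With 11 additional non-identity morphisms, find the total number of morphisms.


In the slice category C/X, objects are morphisms to X.
Identity morphisms: 5 (one per object of C/X).
Non-identity morphisms: 11.
Total = 5 + 11 = 16

16


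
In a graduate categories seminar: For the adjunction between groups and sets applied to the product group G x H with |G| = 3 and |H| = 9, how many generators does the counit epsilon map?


The counit epsilon_K: F(U(K)) -> K of the Free-Forgetful adjunction
maps |K| generators of F(U(K)) into K. For K = G x H (the product group),
|G x H| = |G| * |H|.
Total generators mapped = 3 * 9 = 27.

27


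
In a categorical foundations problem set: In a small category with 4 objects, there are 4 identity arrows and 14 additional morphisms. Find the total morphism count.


Each object has an identity morphism, giving 4 identities.
Adding the 14 non-identity morphisms:
Total = 4 + 14 = 18

18


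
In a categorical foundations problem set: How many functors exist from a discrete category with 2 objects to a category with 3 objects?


A functor from a discrete category C to D is determined by
where each object maps. Each of the 2 objects of C can map
to any of the 3 objects of D independently.
Number of functors = 3^2 = 9

9


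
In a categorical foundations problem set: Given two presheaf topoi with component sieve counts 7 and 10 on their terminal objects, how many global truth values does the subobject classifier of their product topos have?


In a product of presheaf topoi E_1 x E_2, the subobject classifier
is Omega = Omega_1 x Omega_2 (componentwise), so
|Omega(top)| = |Omega_1(top_1)| * |Omega_2(top_2)|.
= 7 * 10 = 70.

70


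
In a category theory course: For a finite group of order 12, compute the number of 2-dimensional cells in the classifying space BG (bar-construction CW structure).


In the bar-construction CW model of BG, the n-cells are indexed by
n-tuples [g_1|...|g_n] of non-identity elements of G (degenerate
simplices with some g_i = e do not contribute cells), so there are
(|G| - 1)^n n-cells.
For dim = 2 with |G| = 12:
cells = (12 - 1)^2 = 11^2 = 121

121


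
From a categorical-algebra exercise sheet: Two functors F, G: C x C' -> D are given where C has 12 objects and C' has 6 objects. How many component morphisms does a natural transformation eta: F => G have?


A natural transformation eta: F => G assigns one component morphism per
object of the domain category.
The domain is the product category C x C', so
|Ob(C x C')| = |Ob(C)| * |Ob(C')| = 12 * 6 = 72.
Therefore eta has 72 component morphisms.

72
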